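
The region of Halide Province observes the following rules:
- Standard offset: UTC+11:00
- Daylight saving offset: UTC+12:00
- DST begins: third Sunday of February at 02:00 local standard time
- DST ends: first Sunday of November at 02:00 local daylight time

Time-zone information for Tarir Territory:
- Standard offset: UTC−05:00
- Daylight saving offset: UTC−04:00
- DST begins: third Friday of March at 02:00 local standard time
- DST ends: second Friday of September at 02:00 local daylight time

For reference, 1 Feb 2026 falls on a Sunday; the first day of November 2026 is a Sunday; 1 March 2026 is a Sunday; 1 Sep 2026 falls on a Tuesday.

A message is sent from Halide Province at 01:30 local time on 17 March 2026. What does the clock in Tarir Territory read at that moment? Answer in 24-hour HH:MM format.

1 February 2026 is a Sunday, so the first Sunday is February 1 and the third is February 15.
1 November 2026 is a Sunday, so the first Sunday is November 1.
17 March 2026 lies within the daylight-saving period (15 February – 1 November), so Halide Province is on daylight time, UTC+12:00.
01:30 Halide Province − 12h = 13:30 UTC (rolling into the previous day, 16 March 2026).
1 March 2026 is a Sunday, so the first Friday is March 6 and the third is March 20.
1 September 2026 is a Tuesday, so the first Friday is September 4 and the second is September 11.
At the standard offset (UTC−05:00), 13:30 UTC − 5h = 08:30 Tarir Territory standard time.
The standard-time date in Tarir Territory, 16 March 2026, does not fall between 20 March and 11 September, so daylight saving is not in effect and Tarir Territory is at UTC−05:00.
13:30 UTC − 5h = 08:30 Tarir Territory.

08:30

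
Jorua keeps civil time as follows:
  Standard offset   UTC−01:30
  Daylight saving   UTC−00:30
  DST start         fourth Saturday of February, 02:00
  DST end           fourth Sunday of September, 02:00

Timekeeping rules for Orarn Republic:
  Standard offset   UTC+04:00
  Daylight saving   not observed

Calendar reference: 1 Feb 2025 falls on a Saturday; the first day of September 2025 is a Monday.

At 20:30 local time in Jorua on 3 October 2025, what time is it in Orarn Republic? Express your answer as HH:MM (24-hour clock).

1 February 2025 is a Saturday, so the first Saturday is February 1 and the fourth is February 22.
1 September 2025 is a Monday, so the first Sunday is September 7 and the fourth is September 28.
3 October 2025 does not fall between 22 February and 28 September, so daylight saving is not in effect and Jorua is at UTC−01:30.
20:30 Jorua + 1h30m = 22:00 UTC.
Orarn Republic has no daylight saving, so its offset is UTC+04:00 year-round.
22:00 UTC + 4h = 02:00 Orarn Republic (rolling into the next day, 4 October 2025).

02:00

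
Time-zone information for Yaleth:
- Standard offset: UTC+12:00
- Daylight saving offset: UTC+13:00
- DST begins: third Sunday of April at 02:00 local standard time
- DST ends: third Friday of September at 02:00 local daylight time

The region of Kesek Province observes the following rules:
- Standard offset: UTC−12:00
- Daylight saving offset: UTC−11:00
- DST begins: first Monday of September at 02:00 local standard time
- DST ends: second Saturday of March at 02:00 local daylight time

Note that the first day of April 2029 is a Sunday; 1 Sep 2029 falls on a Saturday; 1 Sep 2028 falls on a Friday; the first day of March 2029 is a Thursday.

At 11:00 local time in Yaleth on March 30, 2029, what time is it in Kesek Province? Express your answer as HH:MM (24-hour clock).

11:00

1 April 2029 is a Sunday, so the first Sunday is April 1 and the third is April 15.
1 September 2029 is a Saturday, so the first Friday is September 7 and the third is September 21.
Daylight saving runs 15 April – 21 September; March 30, 2029 is outside that window, so Yaleth is on standard time at UTC+12:00.
11:00 Yaleth − 12h = 23:00 UTC (rolling into the previous day, 29 March 2029).
1 September 2028 is a Friday, so the first Monday is September 4.
1 March 2029 is a Thursday, so the first Saturday is March 3 and the second is March 10.
At the standard offset (UTC−12:00), 23:00 UTC − 12h = 11:00 Kesek Province standard time.
Daylight saving runs 4 September 2028 – 10 March 2029; the standard-time date in Kesek Province, March 29, 2029, is outside that window, so Kesek Province is on standard time at UTC−12:00.
23:00 UTC − 12h = 11:00 Kesek Province.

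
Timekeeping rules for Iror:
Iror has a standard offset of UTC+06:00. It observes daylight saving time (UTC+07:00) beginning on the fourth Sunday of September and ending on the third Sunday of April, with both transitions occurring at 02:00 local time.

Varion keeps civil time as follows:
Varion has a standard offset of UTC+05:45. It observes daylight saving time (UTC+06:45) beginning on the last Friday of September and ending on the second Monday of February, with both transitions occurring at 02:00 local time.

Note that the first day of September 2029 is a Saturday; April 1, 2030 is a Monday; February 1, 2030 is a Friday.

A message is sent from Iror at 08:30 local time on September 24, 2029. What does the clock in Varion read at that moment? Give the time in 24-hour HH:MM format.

1 September 2029 is a Saturday, so the first Sunday is September 2 and the fourth is September 23.
1 April 2030 is a Monday, so the first Sunday is April 7 and the third is April 21.
September 24, 2029 falls between 23 September 2029 and 21 April 2030, so daylight saving is in effect and Iror is at UTC+07:00.
08:30 Iror − 7h = 01:30 UTC.
1 September 2029 is a Saturday, so Fridays fall on 7, 14, 21, 28; the last is September 28.
1 February 2030 is a Friday, so the first Monday is February 4 and the second is February 11.
At the standard offset (UTC+05:45), 01:30 UTC + 5h45m = 07:15 Varion standard time.
Daylight saving runs 28 September 2029 – 11 February 2030; the standard-time date in Varion, September 24, 2029, is outside that window, so Varion is on standard time at UTC+05:45.
01:30 UTC + 5h45m = 07:15 Varion.

07:15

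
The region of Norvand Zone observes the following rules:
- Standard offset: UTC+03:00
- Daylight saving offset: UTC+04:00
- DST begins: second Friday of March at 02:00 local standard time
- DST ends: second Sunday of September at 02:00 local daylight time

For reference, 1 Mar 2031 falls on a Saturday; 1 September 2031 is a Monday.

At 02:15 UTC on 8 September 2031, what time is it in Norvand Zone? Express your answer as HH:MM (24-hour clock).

06:15

1 March 2031 is a Saturday, so the first Friday is March 7 and the second is March 14.
1 September 2031 is a Monday, so the first Sunday is September 7 and the second is September 14.
At the standard offset (UTC+03:00), 02:15 UTC + 3h = 05:15 Norvand Zone standard time.
The standard-time date in Norvand Zone, 8 September 2031, lies within the daylight-saving period (14 March – 14 September), so Norvand Zone is on daylight time, UTC+04:00.
02:15 UTC + 4h = 06:15 local.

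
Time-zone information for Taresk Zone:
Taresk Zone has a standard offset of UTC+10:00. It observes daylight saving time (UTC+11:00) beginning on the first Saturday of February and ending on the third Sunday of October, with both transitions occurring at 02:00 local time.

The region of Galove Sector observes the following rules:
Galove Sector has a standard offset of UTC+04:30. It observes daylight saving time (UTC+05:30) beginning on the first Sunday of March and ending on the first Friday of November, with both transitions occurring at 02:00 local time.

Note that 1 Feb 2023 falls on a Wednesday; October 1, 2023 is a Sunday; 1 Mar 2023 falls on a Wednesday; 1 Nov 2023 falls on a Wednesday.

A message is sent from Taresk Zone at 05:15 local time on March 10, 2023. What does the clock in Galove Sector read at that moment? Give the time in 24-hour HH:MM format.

23:45

1 February 2023 is a Wednesday, so the first Saturday is February 4.
1 October 2023 is a Sunday, so the first Sunday is October 1 and the third is October 15.
March 10, 2023 falls between 4 February and 15 October, so daylight saving is in effect and Taresk Zone is at UTC+11:00.
05:15 Taresk Zone − 11h = 18:15 UTC (rolling into the previous day, 9 March 2023).
1 March 2023 is a Wednesday, so the first Sunday is March 5.
1 November 2023 is a Wednesday, so the first Friday is November 3.
At the standard offset (UTC+04:30), 18:15 UTC + 4h30m = 22:45 Galove Sector standard time.
The standard-time date in Galove Sector, March 9, 2023, lies within the daylight-saving period (5 March – 3 November), so Galove Sector is on daylight time, UTC+05:30.
18:15 UTC + 5h30m = 23:45 Galove Sector.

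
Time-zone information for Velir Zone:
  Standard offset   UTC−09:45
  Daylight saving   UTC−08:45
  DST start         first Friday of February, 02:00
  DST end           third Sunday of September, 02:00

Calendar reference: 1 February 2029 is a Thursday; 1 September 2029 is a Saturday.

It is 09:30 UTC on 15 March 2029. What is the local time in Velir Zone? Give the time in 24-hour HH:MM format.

1 February 2029 is a Thursday, so the first Friday is February 2.
1 September 2029 is a Saturday, so the first Sunday is September 2 and the third is September 16.
At the standard offset (UTC−09:45), 09:30 UTC − 9h45m = 23:45 Velir Zone standard time (rolling into the previous day, 14 March 2029).
The standard-time date in Velir Zone, 14 March 2029, falls between 2 February and 16 September, so daylight saving is in effect and Velir Zone is at UTC−08:45.
09:30 UTC − 8h45m = 00:45 local.

00:45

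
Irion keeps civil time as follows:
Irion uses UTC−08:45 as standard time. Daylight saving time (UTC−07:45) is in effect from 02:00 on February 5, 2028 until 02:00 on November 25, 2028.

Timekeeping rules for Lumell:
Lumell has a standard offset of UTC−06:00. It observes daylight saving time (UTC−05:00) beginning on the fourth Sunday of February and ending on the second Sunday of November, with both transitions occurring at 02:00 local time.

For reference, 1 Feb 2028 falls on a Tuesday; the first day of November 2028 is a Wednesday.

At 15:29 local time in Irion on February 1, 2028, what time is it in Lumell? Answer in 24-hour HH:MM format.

February 1, 2028 is outside the daylight-saving period (5 February – 25 November), so Irion is on standard time, UTC−08:45.
15:29 Irion + 8h45m = 00:14 UTC (rolling into the next day, 2 February 2028).
1 February 2028 is a Tuesday, so the first Sunday is February 6 and the fourth is February 27.
1 November 2028 is a Wednesday, so the first Sunday is November 5 and the second is November 12.
At the standard offset (UTC−06:00), 00:14 UTC − 6h = 18:14 Lumell standard time (rolling into the previous day, 1 February 2028).
The standard-time date in Lumell, February 1, 2028, is outside the daylight-saving period (27 February – 12 November), so Lumell is on standard time, UTC−06:00.
00:14 UTC − 6h = 18:14 Lumell (rolling into the previous day, 1 February 2028).

18:14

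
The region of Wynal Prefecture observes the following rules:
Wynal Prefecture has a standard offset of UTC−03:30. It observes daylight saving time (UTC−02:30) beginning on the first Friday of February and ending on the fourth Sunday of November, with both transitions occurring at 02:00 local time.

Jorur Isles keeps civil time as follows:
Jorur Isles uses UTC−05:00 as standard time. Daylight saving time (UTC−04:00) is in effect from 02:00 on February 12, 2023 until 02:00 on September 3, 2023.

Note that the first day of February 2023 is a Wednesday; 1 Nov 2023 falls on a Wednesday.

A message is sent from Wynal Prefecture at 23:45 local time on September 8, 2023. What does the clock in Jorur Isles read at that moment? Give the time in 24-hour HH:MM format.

1 February 2023 is a Wednesday, so the first Friday is February 3.
1 November 2023 is a Wednesday, so the first Sunday is November 5 and the fourth is November 26.
Daylight saving runs 3 February – 26 November; September 8, 2023 is inside that window, so Wynal Prefecture is at UTC−02:30.
23:45 Wynal Prefecture + 2h30m = 02:15 UTC (rolling into the next day, 9 September 2023).
At the standard offset (UTC−05:00), 02:15 UTC − 5h = 21:15 Jorur Isles standard time (rolling into the previous day, 8 September 2023).
The standard-time date in Jorur Isles, September 8, 2023, is outside the daylight-saving period (12 February – 3 September), so Jorur Isles is on standard time, UTC−05:00.
02:15 UTC − 5h = 21:15 Jorur Isles (rolling into the previous day, 8 September 2023).

21:15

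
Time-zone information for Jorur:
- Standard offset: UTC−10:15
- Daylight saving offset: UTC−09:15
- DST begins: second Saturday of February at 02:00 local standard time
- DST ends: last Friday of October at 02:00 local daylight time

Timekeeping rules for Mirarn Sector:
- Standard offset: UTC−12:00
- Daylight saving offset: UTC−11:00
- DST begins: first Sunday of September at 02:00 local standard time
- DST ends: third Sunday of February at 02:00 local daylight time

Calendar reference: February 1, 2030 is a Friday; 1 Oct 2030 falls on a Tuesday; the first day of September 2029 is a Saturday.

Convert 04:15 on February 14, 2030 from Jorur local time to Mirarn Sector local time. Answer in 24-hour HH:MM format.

02:30

1 February 2030 is a Friday, so the first Saturday is February 2 and the second is February 9.
1 October 2030 is a Tuesday, so Fridays fall on 4, 11, 18, 25; the last is October 25.
February 14, 2030 falls between 9 February and 25 October, so daylight saving is in effect and Jorur is at UTC−09:15.
04:15 Jorur + 9h15m = 13:30 UTC.
1 September 2029 is a Saturday, so the first Sunday is September 2.
1 February 2030 is a Friday, so the first Sunday is February 3 and the third is February 17.
At the standard offset (UTC−12:00), 13:30 UTC − 12h = 01:30 Mirarn Sector standard time.
The standard-time date in Mirarn Sector, February 14, 2030, falls between 2 September 2029 and 17 February 2030, so daylight saving is in effect and Mirarn Sector is at UTC−11:00.
13:30 UTC − 11h = 02:30 Mirarn Sector.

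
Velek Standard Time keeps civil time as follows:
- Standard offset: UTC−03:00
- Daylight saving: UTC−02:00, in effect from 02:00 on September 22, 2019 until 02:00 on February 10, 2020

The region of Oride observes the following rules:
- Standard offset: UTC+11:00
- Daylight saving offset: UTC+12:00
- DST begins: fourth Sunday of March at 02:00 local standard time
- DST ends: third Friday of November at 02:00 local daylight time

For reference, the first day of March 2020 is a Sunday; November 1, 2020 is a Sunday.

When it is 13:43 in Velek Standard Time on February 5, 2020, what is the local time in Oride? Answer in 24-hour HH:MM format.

Daylight saving runs 22 September 2019 – 10 February 2020; February 5, 2020 is inside that window, so Velek Standard Time is at UTC−02:00.
13:43 Velek Standard Time + 2h = 15:43 UTC.
1 March 2020 is a Sunday, so the first Sunday is March 1 and the fourth is March 22.
1 November 2020 is a Sunday, so the first Friday is November 6 and the third is November 20.
At the standard offset (UTC+11:00), 15:43 UTC + 11h = 02:43 Oride standard time (rolling into the next day, 6 February 2020).
Daylight saving runs 22 March – 20 November; the standard-time date in Oride, February 6, 2020, is outside that window, so Oride is on standard time at UTC+11:00.
15:43 UTC + 11h = 02:43 Oride (rolling into the next day, 6 February 2020).

02:43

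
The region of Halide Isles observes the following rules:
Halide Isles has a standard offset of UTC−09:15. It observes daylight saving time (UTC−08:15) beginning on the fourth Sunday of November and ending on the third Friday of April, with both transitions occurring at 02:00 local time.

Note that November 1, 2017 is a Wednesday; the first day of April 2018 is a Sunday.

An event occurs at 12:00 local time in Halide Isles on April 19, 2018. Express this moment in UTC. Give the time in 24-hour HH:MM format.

1 November 2017 is a Wednesday, so the first Sunday is November 5 and the fourth is November 26.
1 April 2018 is a Sunday, so the first Friday is April 6 and the third is April 20.
Daylight saving runs 26 November 2017 – 20 April 2018; April 19, 2018 is inside that window, so Halide Isles is at UTC−08:15.
12:00 local + 8h15m = 20:15 UTC.

20:15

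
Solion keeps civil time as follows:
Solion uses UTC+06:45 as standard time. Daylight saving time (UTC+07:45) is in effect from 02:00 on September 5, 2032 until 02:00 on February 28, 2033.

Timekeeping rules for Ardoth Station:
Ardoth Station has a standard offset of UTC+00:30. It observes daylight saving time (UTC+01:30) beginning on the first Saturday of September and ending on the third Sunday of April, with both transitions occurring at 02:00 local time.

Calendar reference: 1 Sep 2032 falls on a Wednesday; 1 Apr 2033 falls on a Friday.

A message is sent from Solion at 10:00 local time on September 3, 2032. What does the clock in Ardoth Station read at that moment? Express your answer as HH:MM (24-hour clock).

03:45

Daylight saving runs 5 September 2032 – 28 February 2033; September 3, 2032 is outside that window, so Solion is on standard time at UTC+06:45.
10:00 Solion − 6h45m = 03:15 UTC.
1 September 2032 is a Wednesday, so the first Saturday is September 4.
1 April 2033 is a Friday, so the first Sunday is April 3 and the third is April 17.
At the standard offset (UTC+00:30), 03:15 UTC + 0h30m = 03:45 Ardoth Station standard time.
The standard-time date in Ardoth Station, September 3, 2032, does not fall between 4 September 2032 and 17 April 2033, so daylight saving is not in effect and Ardoth Station is at UTC+00:30.
03:15 UTC + 0h30m = 03:45 Ardoth Station.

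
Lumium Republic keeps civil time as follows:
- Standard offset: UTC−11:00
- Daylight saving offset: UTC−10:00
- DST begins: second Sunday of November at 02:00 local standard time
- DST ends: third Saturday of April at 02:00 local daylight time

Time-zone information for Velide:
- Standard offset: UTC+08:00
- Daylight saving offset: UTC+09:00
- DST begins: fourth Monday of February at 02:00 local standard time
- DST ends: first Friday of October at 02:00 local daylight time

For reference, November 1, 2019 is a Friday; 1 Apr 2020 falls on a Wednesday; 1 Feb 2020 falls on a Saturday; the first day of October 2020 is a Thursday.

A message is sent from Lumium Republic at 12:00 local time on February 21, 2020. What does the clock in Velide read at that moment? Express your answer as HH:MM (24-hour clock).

1 November 2019 is a Friday, so the first Sunday is November 3 and the second is November 10.
1 April 2020 is a Wednesday, so the first Saturday is April 4 and the third is April 18.
Daylight saving runs 10 November 2019 – 18 April 2020; February 21, 2020 is inside that window, so Lumium Republic is at UTC−10:00.
12:00 Lumium Republic + 10h = 22:00 UTC.
1 February 2020 is a Saturday, so the first Monday is February 3 and the fourth is February 24.
1 October 2020 is a Thursday, so the first Friday is October 2.
At the standard offset (UTC+08:00), 22:00 UTC + 8h = 06:00 Velide standard time (rolling into the next day, 22 February 2020).
The standard-time date in Velide, February 22, 2020, is outside the daylight-saving period (24 February – 2 October), so Velide is on standard time, UTC+08:00.
22:00 UTC + 8h = 06:00 Velide (rolling into the next day, 22 February 2020).

06:00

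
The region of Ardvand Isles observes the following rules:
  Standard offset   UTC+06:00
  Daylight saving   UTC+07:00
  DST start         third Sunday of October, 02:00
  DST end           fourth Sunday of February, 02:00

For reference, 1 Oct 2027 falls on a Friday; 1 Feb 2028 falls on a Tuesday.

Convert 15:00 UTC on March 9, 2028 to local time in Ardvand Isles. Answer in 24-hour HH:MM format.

21:00

1 October 2027 is a Friday, so the first Sunday is October 3 and the third is October 17.
1 February 2028 is a Tuesday, so the first Sunday is February 6 and the fourth is February 27.
At the standard offset (UTC+06:00), 15:00 UTC + 6h = 21:00 Ardvand Isles standard time.
The standard-time date in Ardvand Isles, March 9, 2028, does not fall between 17 October 2027 and 27 February 2028, so daylight saving is not in effect and Ardvand Isles is at UTC+06:00.
15:00 UTC + 6h = 21:00 local.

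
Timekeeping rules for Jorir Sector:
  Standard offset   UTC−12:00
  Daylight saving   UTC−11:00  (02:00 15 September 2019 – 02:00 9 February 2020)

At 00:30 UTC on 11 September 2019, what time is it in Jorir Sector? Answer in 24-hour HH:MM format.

12:30

At the standard offset (UTC−12:00), 00:30 UTC − 12h = 12:30 Jorir Sector standard time (rolling into the previous day, 10 September 2019).
The standard-time date in Jorir Sector, 10 September 2019, does not fall between 15 September 2019 and 9 February 2020, so daylight saving is not in effect and Jorir Sector is at UTC−12:00.
00:30 UTC − 12h = 12:30 local (rolling into the previous day, 10 September 2019).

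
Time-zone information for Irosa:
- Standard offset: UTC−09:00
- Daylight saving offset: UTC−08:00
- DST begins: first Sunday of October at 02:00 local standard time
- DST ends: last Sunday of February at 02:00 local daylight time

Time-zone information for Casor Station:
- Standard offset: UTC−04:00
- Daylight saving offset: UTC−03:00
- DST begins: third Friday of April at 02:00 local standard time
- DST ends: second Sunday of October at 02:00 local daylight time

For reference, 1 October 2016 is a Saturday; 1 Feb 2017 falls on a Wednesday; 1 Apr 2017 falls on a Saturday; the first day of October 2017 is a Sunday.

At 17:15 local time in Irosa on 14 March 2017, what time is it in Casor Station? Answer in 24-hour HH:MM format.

1 October 2016 is a Saturday, so the first Sunday is October 2.
1 February 2017 is a Wednesday, so Sundays fall on 5, 12, 19, 26; the last is February 26.
14 March 2017 is outside the daylight-saving period (2 October 2016 – 26 February 2017), so Irosa is on standard time, UTC−09:00.
17:15 Irosa + 9h = 02:15 UTC (rolling into the next day, 15 March 2017).
1 April 2017 is a Saturday, so the first Friday is April 7 and the third is April 21.
1 October 2017 is a Sunday, so the first Sunday is October 1 and the second is October 8.
At the standard offset (UTC−04:00), 02:15 UTC − 4h = 22:15 Casor Station standard time (rolling into the previous day, 14 March 2017).
The standard-time date in Casor Station, 14 March 2017, is outside the daylight-saving period (21 April – 8 October), so Casor Station is on standard time, UTC−04:00.
02:15 UTC − 4h = 22:15 Casor Station (rolling into the previous day, 14 March 2017).

22:15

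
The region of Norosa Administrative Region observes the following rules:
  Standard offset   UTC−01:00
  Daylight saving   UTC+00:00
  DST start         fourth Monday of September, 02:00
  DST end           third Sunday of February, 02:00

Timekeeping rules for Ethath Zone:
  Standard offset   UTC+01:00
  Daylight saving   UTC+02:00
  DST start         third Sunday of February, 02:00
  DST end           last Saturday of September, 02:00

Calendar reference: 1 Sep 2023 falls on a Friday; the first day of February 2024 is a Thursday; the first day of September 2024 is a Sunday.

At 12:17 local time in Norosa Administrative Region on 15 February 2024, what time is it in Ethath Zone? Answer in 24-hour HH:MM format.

1 September 2023 is a Friday, so the first Monday is September 4 and the fourth is September 25.
1 February 2024 is a Thursday, so the first Sunday is February 4 and the third is February 18.
15 February 2024 lies within the daylight-saving period (25 September 2023 – 18 February 2024), so Norosa Administrative Region is on daylight time, UTC+00:00.
12:17 Norosa Administrative Region − 0h = 12:17 UTC.
1 February 2024 is a Thursday, so the first Sunday is February 4 and the third is February 18.
1 September 2024 is a Sunday, so Saturdays fall on 7, 14, 21, 28; the last is September 28.
At the standard offset (UTC+01:00), 12:17 UTC + 1h = 13:17 Ethath Zone standard time.
The standard-time date in Ethath Zone, 15 February 2024, does not fall between 18 February and 28 September, so daylight saving is not in effect and Ethath Zone is at UTC+01:00.
12:17 UTC + 1h = 13:17 Ethath Zone.

13:17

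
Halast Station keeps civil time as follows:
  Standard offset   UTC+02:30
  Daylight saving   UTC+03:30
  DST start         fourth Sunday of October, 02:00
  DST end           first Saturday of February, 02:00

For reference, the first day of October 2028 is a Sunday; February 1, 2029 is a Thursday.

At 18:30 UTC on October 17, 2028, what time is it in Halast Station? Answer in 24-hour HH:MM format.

21:00

1 October 2028 is a Sunday, so the first Sunday is October 1 and the fourth is October 22.
1 February 2029 is a Thursday, so the first Saturday is February 3.
At the standard offset (UTC+02:30), 18:30 UTC + 2h30m = 21:00 Halast Station standard time.
The standard-time date in Halast Station, October 17, 2028, does not fall between 22 October 2028 and 3 February 2029, so daylight saving is not in effect and Halast Station is at UTC+02:30.
18:30 UTC + 2h30m = 21:00 local.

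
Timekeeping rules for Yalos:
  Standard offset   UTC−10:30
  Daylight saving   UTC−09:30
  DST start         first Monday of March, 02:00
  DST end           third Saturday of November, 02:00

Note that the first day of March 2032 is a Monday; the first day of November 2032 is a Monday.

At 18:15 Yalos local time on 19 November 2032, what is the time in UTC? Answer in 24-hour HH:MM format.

1 March 2032 is a Monday, so the first Monday is March 1.
1 November 2032 is a Monday, so the first Saturday is November 6 and the third is November 20.
Daylight saving runs 1 March – 20 November; 19 November 2032 is inside that window, so Yalos is at UTC−09:30.
18:15 local + 9h30m = 03:45 UTC (rolling into the next day, 20 November 2032).

03:45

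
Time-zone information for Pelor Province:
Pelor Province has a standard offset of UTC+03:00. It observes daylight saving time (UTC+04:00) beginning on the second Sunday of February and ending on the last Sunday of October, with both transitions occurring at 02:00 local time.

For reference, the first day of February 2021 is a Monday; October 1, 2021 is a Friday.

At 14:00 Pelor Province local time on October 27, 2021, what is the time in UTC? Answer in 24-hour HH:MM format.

1 February 2021 is a Monday, so the first Sunday is February 7 and the second is February 14.
1 October 2021 is a Friday, so Sundays fall on 3, 10, 17, 24, 31; the last is October 31.
October 27, 2021 falls between 14 February and 31 October, so daylight saving is in effect and Pelor Province is at UTC+04:00.
14:00 local − 4h = 10:00 UTC.

10:00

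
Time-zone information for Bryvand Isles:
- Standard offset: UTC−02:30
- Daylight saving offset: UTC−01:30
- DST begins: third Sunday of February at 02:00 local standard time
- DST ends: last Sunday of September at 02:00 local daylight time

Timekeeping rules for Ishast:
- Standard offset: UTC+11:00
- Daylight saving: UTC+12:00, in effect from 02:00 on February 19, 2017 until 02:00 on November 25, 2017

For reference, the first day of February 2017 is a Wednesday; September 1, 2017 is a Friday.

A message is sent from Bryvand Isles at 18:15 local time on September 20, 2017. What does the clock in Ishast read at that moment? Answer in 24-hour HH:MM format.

07:45

1 February 2017 is a Wednesday, so the first Sunday is February 5 and the third is February 19.
1 September 2017 is a Friday, so Sundays fall on 3, 10, 17, 24; the last is September 24.
September 20, 2017 lies within the daylight-saving period (19 February – 24 September), so Bryvand Isles is on daylight time, UTC−01:30.
18:15 Bryvand Isles + 1h30m = 19:45 UTC.
At the standard offset (UTC+11:00), 19:45 UTC + 11h = 06:45 Ishast standard time (rolling into the next day, 21 September 2017).
The standard-time date in Ishast, September 21, 2017, falls between 19 February and 25 November, so daylight saving is in effect and Ishast is at UTC+12:00.
19:45 UTC + 12h = 07:45 Ishast (rolling into the next day, 21 September 2017).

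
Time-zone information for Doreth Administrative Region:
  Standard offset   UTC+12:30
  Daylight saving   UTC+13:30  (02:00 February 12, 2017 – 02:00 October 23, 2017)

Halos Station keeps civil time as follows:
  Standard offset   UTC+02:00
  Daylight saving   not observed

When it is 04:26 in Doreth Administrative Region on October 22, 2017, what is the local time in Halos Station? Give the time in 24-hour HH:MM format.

October 22, 2017 lies within the daylight-saving period (12 February – 23 October), so Doreth Administrative Region is on daylight time, UTC+13:30.
04:26 Doreth Administrative Region − 13h30m = 14:56 UTC (rolling into the previous day, 21 October 2017).
Halos Station stays on UTC+02:00 all year.
14:56 UTC + 2h = 16:56 Halos Station.

16:56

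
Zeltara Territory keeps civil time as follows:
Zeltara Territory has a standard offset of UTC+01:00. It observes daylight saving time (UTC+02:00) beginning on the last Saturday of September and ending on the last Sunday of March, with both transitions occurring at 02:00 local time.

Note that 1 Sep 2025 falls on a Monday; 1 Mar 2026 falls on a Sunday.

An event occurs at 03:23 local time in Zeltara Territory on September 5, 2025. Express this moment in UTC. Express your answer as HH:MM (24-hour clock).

02:23

1 September 2025 is a Monday, so Saturdays fall on 6, 13, 20, 27; the last is September 27.
1 March 2026 is a Sunday, so Sundays fall on 1, 8, 15, 22, 29; the last is March 29.
Daylight saving runs 27 September 2025 – 29 March 2026; September 5, 2025 is outside that window, so Zeltara Territory is on standard time at UTC+01:00.
03:23 local − 1h = 02:23 UTC.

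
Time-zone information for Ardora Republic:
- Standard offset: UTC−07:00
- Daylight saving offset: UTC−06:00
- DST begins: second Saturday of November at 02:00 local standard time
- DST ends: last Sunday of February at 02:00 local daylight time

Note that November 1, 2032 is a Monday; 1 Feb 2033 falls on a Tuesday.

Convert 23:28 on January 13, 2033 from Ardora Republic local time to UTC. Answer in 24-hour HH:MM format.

05:28

1 November 2032 is a Monday, so the first Saturday is November 6 and the second is November 13.
1 February 2033 is a Tuesday, so Sundays fall on 6, 13, 20, 27; the last is February 27.
Daylight saving runs 13 November 2032 – 27 February 2033; January 13, 2033 is inside that window, so Ardora Republic is at UTC−06:00.
23:28 local + 6h = 05:28 UTC (rolling into the next day, 14 January 2033).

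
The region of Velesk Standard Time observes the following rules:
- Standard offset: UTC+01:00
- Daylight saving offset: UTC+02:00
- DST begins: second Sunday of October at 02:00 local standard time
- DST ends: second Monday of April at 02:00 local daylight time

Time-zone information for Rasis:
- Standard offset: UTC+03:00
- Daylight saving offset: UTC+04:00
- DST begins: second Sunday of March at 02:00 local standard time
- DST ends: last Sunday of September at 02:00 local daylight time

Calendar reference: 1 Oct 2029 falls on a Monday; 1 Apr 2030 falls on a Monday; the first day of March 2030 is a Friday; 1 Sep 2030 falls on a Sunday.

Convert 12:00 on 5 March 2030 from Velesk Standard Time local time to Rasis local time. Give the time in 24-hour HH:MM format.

1 October 2029 is a Monday, so the first Sunday is October 7 and the second is October 14.
1 April 2030 is a Monday, so the first Monday is April 1 and the second is April 8.
Daylight saving runs 14 October 2029 – 8 April 2030; 5 March 2030 is inside that window, so Velesk Standard Time is at UTC+02:00.
12:00 Velesk Standard Time − 2h = 10:00 UTC.
1 March 2030 is a Friday, so the first Sunday is March 3 and the second is March 10.
1 September 2030 is a Sunday, so Sundays fall on 1, 8, 15, 22, 29; the last is September 29.
At the standard offset (UTC+03:00), 10:00 UTC + 3h = 13:00 Rasis standard time.
Daylight saving runs 10 March – 29 September; the standard-time date in Rasis, 5 March 2030, is outside that window, so Rasis is on standard time at UTC+03:00.
10:00 UTC + 3h = 13:00 Rasis.

13:00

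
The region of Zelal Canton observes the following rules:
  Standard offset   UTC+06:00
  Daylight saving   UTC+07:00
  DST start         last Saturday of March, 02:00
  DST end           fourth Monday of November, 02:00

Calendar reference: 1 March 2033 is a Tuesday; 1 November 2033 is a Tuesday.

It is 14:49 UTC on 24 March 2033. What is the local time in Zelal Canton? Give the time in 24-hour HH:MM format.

20:49

1 March 2033 is a Tuesday, so Saturdays fall on 5, 12, 19, 26; the last is March 26.
1 November 2033 is a Tuesday, so the first Monday is November 7 and the fourth is November 28.
At the standard offset (UTC+06:00), 14:49 UTC + 6h = 20:49 Zelal Canton standard time.
Daylight saving runs 26 March – 28 November; the standard-time date in Zelal Canton, 24 March 2033, is outside that window, so Zelal Canton is on standard time at UTC+06:00.
14:49 UTC + 6h = 20:49 local.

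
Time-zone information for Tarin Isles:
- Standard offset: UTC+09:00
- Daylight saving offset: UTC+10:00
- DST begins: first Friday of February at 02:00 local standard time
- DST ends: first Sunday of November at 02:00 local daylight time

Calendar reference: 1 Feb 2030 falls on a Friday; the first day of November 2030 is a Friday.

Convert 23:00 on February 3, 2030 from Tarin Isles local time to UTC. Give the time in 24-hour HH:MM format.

13:00

1 February 2030 is a Friday, so the first Friday is February 1.
1 November 2030 is a Friday, so the first Sunday is November 3.
February 3, 2030 lies within the daylight-saving period (1 February – 3 November), so Tarin Isles is on daylight time, UTC+10:00.
23:00 local − 10h = 13:00 UTC.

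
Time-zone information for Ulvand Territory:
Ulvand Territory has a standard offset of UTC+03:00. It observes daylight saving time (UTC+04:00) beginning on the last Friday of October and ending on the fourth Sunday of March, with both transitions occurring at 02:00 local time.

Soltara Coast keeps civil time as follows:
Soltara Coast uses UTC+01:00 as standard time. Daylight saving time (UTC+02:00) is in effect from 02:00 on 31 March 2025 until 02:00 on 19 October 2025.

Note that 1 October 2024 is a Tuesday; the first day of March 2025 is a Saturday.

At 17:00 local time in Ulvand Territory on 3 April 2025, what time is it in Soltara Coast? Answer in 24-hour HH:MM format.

16:00

1 October 2024 is a Tuesday, so Fridays fall on 4, 11, 18, 25; the last is October 25.
1 March 2025 is a Saturday, so the first Sunday is March 2 and the fourth is March 23.
3 April 2025 is outside the daylight-saving period (25 October 2024 – 23 March 2025), so Ulvand Territory is on standard time, UTC+03:00.
17:00 Ulvand Territory − 3h = 14:00 UTC.
At the standard offset (UTC+01:00), 14:00 UTC + 1h = 15:00 Soltara Coast standard time.
Daylight saving runs 31 March – 19 October; the standard-time date in Soltara Coast, 3 April 2025, is inside that window, so Soltara Coast is at UTC+02:00.
14:00 UTC + 2h = 16:00 Soltara Coast.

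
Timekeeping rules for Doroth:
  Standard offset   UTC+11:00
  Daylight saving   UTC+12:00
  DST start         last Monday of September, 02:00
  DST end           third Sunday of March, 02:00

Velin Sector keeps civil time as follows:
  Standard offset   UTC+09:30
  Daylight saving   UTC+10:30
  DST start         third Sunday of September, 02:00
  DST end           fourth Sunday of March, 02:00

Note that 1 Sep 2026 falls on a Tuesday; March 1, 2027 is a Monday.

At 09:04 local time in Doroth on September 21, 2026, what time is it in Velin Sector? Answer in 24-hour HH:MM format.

08:34

1 September 2026 is a Tuesday, so Mondays fall on 7, 14, 21, 28; the last is September 28.
1 March 2027 is a Monday, so the first Sunday is March 7 and the third is March 21.
September 21, 2026 is outside the daylight-saving period (28 September 2026 – 21 March 2027), so Doroth is on standard time, UTC+11:00.
09:04 Doroth − 11h = 22:04 UTC (rolling into the previous day, 20 September 2026).
1 September 2026 is a Tuesday, so the first Sunday is September 6 and the third is September 20.
1 March 2027 is a Monday, so the first Sunday is March 7 and the fourth is March 28.
At the standard offset (UTC+09:30), 22:04 UTC + 9h30m = 07:34 Velin Sector standard time (rolling into the next day, 21 September 2026).
The standard-time date in Velin Sector, September 21, 2026, lies within the daylight-saving period (20 September 2026 – 28 March 2027), so Velin Sector is on daylight time, UTC+10:30.
22:04 UTC + 10h30m = 08:34 Velin Sector (rolling into the next day, 21 September 2026).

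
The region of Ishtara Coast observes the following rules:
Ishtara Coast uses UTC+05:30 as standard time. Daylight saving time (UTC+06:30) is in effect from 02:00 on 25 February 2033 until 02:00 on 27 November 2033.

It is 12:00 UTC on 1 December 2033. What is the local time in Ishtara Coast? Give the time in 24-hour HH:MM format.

At the standard offset (UTC+05:30), 12:00 UTC + 5h30m = 17:30 Ishtara Coast standard time.
The standard-time date in Ishtara Coast, 1 December 2033, does not fall between 25 February and 27 November, so daylight saving is not in effect and Ishtara Coast is at UTC+05:30.
12:00 UTC + 5h30m = 17:30 local.

17:30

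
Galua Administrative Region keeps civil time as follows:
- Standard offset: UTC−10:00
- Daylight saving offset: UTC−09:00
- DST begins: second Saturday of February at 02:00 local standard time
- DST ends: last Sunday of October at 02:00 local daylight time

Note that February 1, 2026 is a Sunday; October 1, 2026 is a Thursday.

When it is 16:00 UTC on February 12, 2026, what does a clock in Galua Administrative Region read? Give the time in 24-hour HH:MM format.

06:00

1 February 2026 is a Sunday, so the first Saturday is February 7 and the second is February 14.
1 October 2026 is a Thursday, so Sundays fall on 4, 11, 18, 25; the last is October 25.
At the standard offset (UTC−10:00), 16:00 UTC − 10h = 06:00 Galua Administrative Region standard time.
Daylight saving runs 14 February – 25 October; the standard-time date in Galua Administrative Region, February 12, 2026, is outside that window, so Galua Administrative Region is on standard time at UTC−10:00.
16:00 UTC − 10h = 06:00 local.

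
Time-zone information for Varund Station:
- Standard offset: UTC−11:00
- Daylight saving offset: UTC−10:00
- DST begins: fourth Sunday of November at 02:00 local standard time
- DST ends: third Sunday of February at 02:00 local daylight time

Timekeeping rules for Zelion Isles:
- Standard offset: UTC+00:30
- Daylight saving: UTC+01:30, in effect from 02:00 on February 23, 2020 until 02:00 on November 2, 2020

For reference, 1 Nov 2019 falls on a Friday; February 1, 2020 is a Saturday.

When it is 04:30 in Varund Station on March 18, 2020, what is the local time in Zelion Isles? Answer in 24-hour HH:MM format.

17:00

1 November 2019 is a Friday, so the first Sunday is November 3 and the fourth is November 24.
1 February 2020 is a Saturday, so the first Sunday is February 2 and the third is February 16.
March 18, 2020 does not fall between 24 November 2019 and 16 February 2020, so daylight saving is not in effect and Varund Station is at UTC−11:00.
04:30 Varund Station + 11h = 15:30 UTC.
At the standard offset (UTC+00:30), 15:30 UTC + 0h30m = 16:00 Zelion Isles standard time.
Daylight saving runs 23 February – 2 November; the standard-time date in Zelion Isles, March 18, 2020, is inside that window, so Zelion Isles is at UTC+01:30.
15:30 UTC + 1h30m = 17:00 Zelion Isles.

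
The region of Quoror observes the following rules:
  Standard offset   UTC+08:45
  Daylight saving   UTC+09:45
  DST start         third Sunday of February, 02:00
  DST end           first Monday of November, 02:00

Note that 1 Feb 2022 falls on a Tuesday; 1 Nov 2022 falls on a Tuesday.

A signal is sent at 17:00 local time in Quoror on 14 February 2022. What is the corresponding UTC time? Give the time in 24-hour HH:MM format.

1 February 2022 is a Tuesday, so the first Sunday is February 6 and the third is February 20.
1 November 2022 is a Tuesday, so the first Monday is November 7.
Daylight saving runs 20 February – 7 November; 14 February 2022 is outside that window, so Quoror is on standard time at UTC+08:45.
17:00 local − 8h45m = 08:15 UTC.

08:15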